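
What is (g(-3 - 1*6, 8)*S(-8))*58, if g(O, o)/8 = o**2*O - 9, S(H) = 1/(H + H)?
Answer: 16965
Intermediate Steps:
S(H) = 1/(2*H)
g(O, o) = -72 + 8*O*o**2 (g(O, o) = 8*(o**2*O - 9) = 8*(O*o**2 - 9) = 8*(-9 + O*o**2) = -72 + 8*O*o**2)
(g(-3 - 1*6, 8)*S(-8))*58 = ((-72 + 8*(-3 - 1*6)*8**2)*((1/2)/(-8)))*58 = ((-72 + 8*(-3 - 6)*64)*((1/2)*(-1/8)))*58 = ((-72 + 8*(-9)*64)*(-1/16))*58 = ((-72 - 4608)*(-1/16))*58 = -4680*(-1/16)*58 = (585/2)*58 = 16965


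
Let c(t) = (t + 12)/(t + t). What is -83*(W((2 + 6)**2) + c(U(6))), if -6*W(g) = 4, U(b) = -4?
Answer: 415/3 ≈ 138.33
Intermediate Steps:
c(t) = (12 + t)/(2*t) (c(t) = (12 + t)/((2*t)) = (12 + t)*(1/(2*t)) = (12 + t)/(2*t))
W(g) = -2/3 (W(g) = -1/6*4 = -2/3)
-83*(W((2 + 6)**2) + c(U(6))) = -83*(-2/3 + (1/2)*(12 - 4)/(-4)) = -83*(-2/3 + (1/2)*(-1/4)*8) = -83*(-2/3 - 1) = -83*(-5/3) = 415/3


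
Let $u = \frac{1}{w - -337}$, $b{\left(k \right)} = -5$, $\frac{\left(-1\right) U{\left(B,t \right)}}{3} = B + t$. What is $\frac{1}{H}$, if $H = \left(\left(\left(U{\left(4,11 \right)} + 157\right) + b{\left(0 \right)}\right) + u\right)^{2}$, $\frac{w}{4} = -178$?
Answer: $\frac{140625}{1609935376} \approx 8.7348 \cdot 10^{-5}$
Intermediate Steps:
$w = -712$ ($w = 4 \left(-178\right) = -712$)
$U{\left(B,t \right)} = - 3 B - 3 t$ ($U{\left(B,t \right)} = - 3 \left(B + t\right) = - 3 B - 3 t$)
$u = - \frac{1}{375}$ ($u = \frac{1}{-712 - -337} = \frac{1}{-712 + 337} = \frac{1}{-375} = - \frac{1}{375} \approx -0.0026667$)
$H = \frac{1609935376}{140625}$ ($H = \left(\left(\left(\left(\left(-3\right) 4 - 33\right) + 157\right) - 5\right) - \frac{1}{375}\right)^{2} = \left(\left(\left(\left(-12 - 33\right) + 157\right) - 5\right) - \frac{1}{375}\right)^{2} = \left(\left(\left(-45 + 157\right) - 5\right) - \frac{1}{375}\right)^{2} = \left(\left(112 - 5\right) - \frac{1}{375}\right)^{2} = \left(107 - \frac{1}{375}\right)^{2} = \left(\frac{40124}{375}\right)^{2} = \frac{1609935376}{140625} \approx 11448.0$)
$\frac{1}{H} = \frac{1}{\frac{1609935376}{140625}} = \frac{140625}{1609935376}$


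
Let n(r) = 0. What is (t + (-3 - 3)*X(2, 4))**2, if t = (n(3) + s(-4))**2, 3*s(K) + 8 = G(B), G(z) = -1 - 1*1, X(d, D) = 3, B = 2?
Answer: 3844/81 ≈ 47.457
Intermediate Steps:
G(z) = -2 (G(z) = -1 - 1 = -2)
s(K) = -10/3 (s(K) = -8/3 + (1/3)*(-2) = -8/3 - 2/3 = -10/3)
t = 100/9 (t = (0 - 10/3)**2 = (-10/3)**2 = 100/9 ≈ 11.111)
(t + (-3 - 3)*X(2, 4))**2 = (100/9 + (-3 - 3)*3)**2 = (100/9 - 6*3)**2 = (100/9 - 18)**2 = (-62/9)**2 = 3844/81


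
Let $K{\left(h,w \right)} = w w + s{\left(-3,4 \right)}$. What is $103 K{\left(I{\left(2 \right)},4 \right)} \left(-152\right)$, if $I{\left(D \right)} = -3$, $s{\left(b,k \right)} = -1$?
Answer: $-234840$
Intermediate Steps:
$K{\left(h,w \right)} = -1 + w^{2}$ ($K{\left(h,w \right)} = w w - 1 = w^{2} - 1 = -1 + w^{2}$)
$103 K{\left(I{\left(2 \right)},4 \right)} \left(-152\right) = 103 \left(-1 + 4^{2}\right) \left(-152\right) = 103 \left(-1 + 16\right) \left(-152\right) = 103 \cdot 15 \left(-152\right) = 1545 \left(-152\right) = -234840$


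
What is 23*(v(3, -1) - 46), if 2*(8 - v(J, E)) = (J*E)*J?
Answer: -1541/2 ≈ -770.50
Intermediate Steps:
v(J, E) = 8 - E*J**2/2 (v(J, E) = 8 - J*E*J/2 = 8 - E*J*J/2 = 8 - E*J**2/2)
23*(v(3, -1) - 46) = 23*((8 - 1/2*(-1)*3**2) - 46) = 23*((8 - 1/2*(-1)*9) - 46) = 23*((8 + 9/2) - 46) = 23*(25/2 - 46) = 23*(-67/2) = -1541/2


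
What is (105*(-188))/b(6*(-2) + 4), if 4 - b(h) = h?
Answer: -1645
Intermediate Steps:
b(h) = 4 - h
(105*(-188))/b(6*(-2) + 4) = (105*(-188))/(4 - (6*(-2) + 4)) = -19740/(4 - (-12 + 4)) = -19740/(4 - 1*(-8)) = -19740/(4 + 8) = -19740/12 = -19740*1/12 = -1645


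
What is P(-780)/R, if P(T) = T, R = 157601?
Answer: -780/157601 ≈ -0.0049492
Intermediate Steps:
P(-780)/R = -780/157601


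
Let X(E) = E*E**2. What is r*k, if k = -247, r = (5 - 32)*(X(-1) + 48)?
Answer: 313443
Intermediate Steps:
X(E) = E**3
r = -1269 (r = (5 - 32)*((-1)**3 + 48) = -27*(-1 + 48) = -27*47 = -1269)
r*k = -1269*(-247) = 313443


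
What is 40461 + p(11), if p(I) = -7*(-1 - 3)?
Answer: 40489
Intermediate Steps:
p(I) = 28 (p(I) = -7*(-4) = 28)
40461 + p(11) = 40461 + 28 = 40489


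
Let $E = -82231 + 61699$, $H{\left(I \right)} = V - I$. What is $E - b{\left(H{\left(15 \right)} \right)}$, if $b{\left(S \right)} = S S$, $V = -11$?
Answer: $-21208$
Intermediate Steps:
$H{\left(I \right)} = -11 - I$
$E = -20532$
$b{\left(S \right)} = S^{2}$
$E - b{\left(H{\left(15 \right)} \right)} = -20532 - \left(-11 - 15\right)^{2} = -20532 - \left(-26\right)^{2} = -20532 - 676 = -21208$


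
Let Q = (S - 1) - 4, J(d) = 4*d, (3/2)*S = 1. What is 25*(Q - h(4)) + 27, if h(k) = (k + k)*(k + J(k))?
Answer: -12244/3 ≈ -4081.3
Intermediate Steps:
S = ⅔ (S = (⅔)*1 = ⅔ ≈ 0.66667)
h(k) = 10*k² (h(k) = (k + k)*(k + 4*k) = (2*k)*(5*k) = 10*k²)
Q = -13/3 (Q = (⅔ - 1) - 4 = -⅓ - 4 = -13/3 ≈ -4.3333)
25*(Q - h(4)) + 27 = 25*(-13/3 - 10*4²) + 27 = 25*(-13/3 - 10*16) + 27 = 25*(-13/3 - 1*160) + 27 = 25*(-13/3 - 160) + 27 = 25*(-493/3) + 27 = -12325/3 + 27 = -12244/3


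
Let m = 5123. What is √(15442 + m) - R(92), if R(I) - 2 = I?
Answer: -94 + 3*√2285 ≈ 49.405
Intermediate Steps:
R(I) = 2 + I
√(15442 + m) - R(92) = √(15442 + 5123) - (2 + 92) = √20565 - 1*94 = 3*√2285 - 94 = -94 + 3*√2285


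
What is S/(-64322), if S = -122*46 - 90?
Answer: 2851/32161 ≈ 0.088648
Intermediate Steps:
S = -5702 (S = -5612 - 90 = -5702)
S/(-64322) = -5702/(-64322) = -5702*(-1/64322) = 2851/32161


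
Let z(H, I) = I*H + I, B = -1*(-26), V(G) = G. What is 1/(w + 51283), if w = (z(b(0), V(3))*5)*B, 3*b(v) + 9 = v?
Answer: 1/50503 ≈ 1.9801e-5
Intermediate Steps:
b(v) = -3 + v/3
B = 26
z(H, I) = I + H*I (z(H, I) = H*I + I = I + H*I)
w = -780 (w = ((3*(1 + (-3 + (⅓)*0)))*5)*26 = ((3*(1 + (-3 + 0)))*5)*26 = ((3*(1 - 3))*5)*26 = ((3*(-2))*5)*26 = -6*5*26 = -30*26 = -780)
1/(w + 51283) = 1/(-780 + 51283) = 1/50503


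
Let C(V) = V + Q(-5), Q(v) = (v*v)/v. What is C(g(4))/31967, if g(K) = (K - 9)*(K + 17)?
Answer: -110/31967 ≈ -0.0034410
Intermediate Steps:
Q(v) = v (Q(v) = v²/v = v)
g(K) = (-9 + K)*(17 + K)
C(V) = -5 + V (C(V) = V - 5 = -5 + V)
C(g(4))/31967 = (-5 + (-153 + 4² + 8*4))/31967 = (-5 + (-153 + 16 + 32))*(1/31967) = (-5 - 105)*(1/31967) = -110*1/31967 = -110/31967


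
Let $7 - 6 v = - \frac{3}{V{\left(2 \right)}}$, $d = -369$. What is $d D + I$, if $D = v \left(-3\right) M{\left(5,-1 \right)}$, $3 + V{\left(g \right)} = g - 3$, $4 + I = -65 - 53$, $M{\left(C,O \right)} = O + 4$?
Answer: $\frac{26699}{8} \approx 3337.4$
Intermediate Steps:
$M{\left(C,O \right)} = 4 + O$
$I = -122$ ($I = -4 - 118 = -122$)
$V{\left(g \right)} = -6 + g$ ($V{\left(g \right)} = -3 + \left(g - 3\right) = -3 + \left(-3 + g\right) = -6 + g$)
$v = \frac{25}{24}$ ($v = \frac{7}{6} - \frac{\left(-3\right) \frac{1}{-6 + 2}}{6} = \frac{7}{6} - \frac{\left(-3\right) \frac{1}{-4}}{6} = \frac{7}{6} - \frac{\left(-3\right) \left(- \frac{1}{4}\right)}{6} = \frac{7}{6} - \frac{1}{8} = \frac{25}{24} \approx 1.0417$)
$D = - \frac{75}{8}$ ($D = \frac{25}{24} \left(-3\right) \left(4 - 1\right) = \left(- \frac{25}{8}\right) 3 = - \frac{75}{8} \approx -9.375$)
$d D + I = \left(-369\right) \left(- \frac{75}{8}\right) - 122 = \frac{27675}{8} - 122 = \frac{26699}{8}$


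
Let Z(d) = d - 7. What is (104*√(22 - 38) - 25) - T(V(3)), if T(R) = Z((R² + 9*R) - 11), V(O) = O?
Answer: -43 + 416*I ≈ -43.0 + 416.0*I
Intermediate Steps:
Z(d) = -7 + d
T(R) = -18 + R² + 9*R (T(R) = -7 + ((R² + 9*R) - 11) = -7 + (-11 + R² + 9*R) = -18 + R² + 9*R)
(104*√(22 - 38) - 25) - T(V(3)) = (104*√(22 - 38) - 25) - (-18 + 3² + 9*3) = (104*√(-16) - 25) - (-18 + 9 + 27) = (104*(4*I) - 25) - 1*18 = (416*I - 25) - 18 = (-25 + 416*I) - 18 = -43 + 416*I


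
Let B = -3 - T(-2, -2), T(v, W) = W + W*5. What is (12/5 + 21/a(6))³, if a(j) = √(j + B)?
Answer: 28188/125 + 8169*√15/125 ≈ 478.61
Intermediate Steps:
T(v, W) = 6*W (T(v, W) = W + 5*W = 6*W)
B = 9 (B = -3 - 6*(-2) = -3 - 1*(-12) = -3 + 12 = 9)
a(j) = √(9 + j) (a(j) = √(j + 9) = √(9 + j))
(12/5 + 21/a(6))³ = (12/5 + 21/(√(9 + 6)))³ = (12*(⅕) + 21/(√15))³ = (12/5 + 21*(√15/15))³ = (12/5 + 7*√15/5)³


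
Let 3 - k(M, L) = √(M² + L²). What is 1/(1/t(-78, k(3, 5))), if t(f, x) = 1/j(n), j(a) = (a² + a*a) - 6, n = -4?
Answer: 1/26 ≈ 0.038462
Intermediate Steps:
j(a) = -6 + 2*a² (j(a) = (a² + a²) - 6 = 2*a² - 6 = -6 + 2*a²)
k(M, L) = 3 - √(L² + M²) (k(M, L) = 3 - √(M² + L²) = 3 - √(L² + M²))
t(f, x) = 1/26 (t(f, x) = 1/(-6 + 2*(-4)²) = 1/(-6 + 2*16) = 1/(-6 + 32) = 1/26)
1/(1/t(-78, k(3, 5))) = 1/(1/(1/26)) = 1/26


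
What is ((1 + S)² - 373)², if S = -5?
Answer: 127449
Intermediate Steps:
((1 + S)² - 373)² = ((1 - 5)² - 373)² = ((-4)² - 373)² = (16 - 373)² = (-357)² = 127449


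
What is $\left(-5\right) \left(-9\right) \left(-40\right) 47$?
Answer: $-84600$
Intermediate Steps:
$\left(-5\right) \left(-9\right) \left(-40\right) 47 = 45 \left(-40\right) 47 = \left(-1800\right) 47 = -84600$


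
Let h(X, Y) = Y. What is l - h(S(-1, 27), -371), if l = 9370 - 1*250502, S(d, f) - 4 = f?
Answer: -240761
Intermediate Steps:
S(d, f) = 4 + f
l = -241132 (l = 9370 - 250502 = -241132)
l - h(S(-1, 27), -371) = -241132 - 1*(-371) = -241132 + 371 = -240761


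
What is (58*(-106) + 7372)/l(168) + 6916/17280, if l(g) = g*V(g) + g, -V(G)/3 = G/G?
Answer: -98057/30240 ≈ -3.2426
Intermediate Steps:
V(G) = -3 (V(G) = -3*G/G = -3*1 = -3)
l(g) = -2*g (l(g) = g*(-3) + g = -3*g + g = -2*g)
(58*(-106) + 7372)/l(168) + 6916/17280 = (58*(-106) + 7372)/((-2*168)) + 6916/17280 = (-6148 + 7372)/(-336) + 6916*(1/17280) = 1224*(-1/336) + 1729/4320 = -51/14 + 1729/4320 = -98057/30240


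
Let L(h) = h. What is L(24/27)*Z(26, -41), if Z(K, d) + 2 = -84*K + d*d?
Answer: -4040/9 ≈ -448.89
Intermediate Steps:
Z(K, d) = -2 + d² - 84*K (Z(K, d) = -2 + (-84*K + d*d) = -2 + (-84*K + d²) = -2 + (d² - 84*K) = -2 + d² - 84*K)
L(24/27)*Z(26, -41) = (24/27)*(-2 + (-41)² - 84*26) = (24*(1/27))*(-2 + 1681 - 2184) = (8/9)*(-505) = -4040/9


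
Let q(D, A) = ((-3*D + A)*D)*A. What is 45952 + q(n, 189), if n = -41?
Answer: -2371736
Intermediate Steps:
q(D, A) = A*D*(A - 3*D) (q(D, A) = ((A - 3*D)*D)*A = (D*(A - 3*D))*A = A*D*(A - 3*D))
45952 + q(n, 189) = 45952 + 189*(-41)*(189 - 3*(-41)) = 45952 + 189*(-41)*(189 + 123) = 45952 + 189*(-41)*312 = 45952 - 2417688 = -2371736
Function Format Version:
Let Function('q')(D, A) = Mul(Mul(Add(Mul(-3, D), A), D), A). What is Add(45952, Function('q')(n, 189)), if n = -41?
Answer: -2371736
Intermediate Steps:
Function('q')(D, A) = Mul(A, D, Add(A, Mul(-3, D))) (Function('q')(D, A) = Mul(Mul(Add(A, Mul(-3, D)), D), A) = Mul(Mul(D, Add(A, Mul(-3, D))), A) = Mul(A, D, Add(A, Mul(-3, D))))
Add(45952, Function('q')(n, 189)) = Add(45952, Mul(189, -41, Add(189, Mul(-3, -41)))) = Add(45952, Mul(189, -41, Add(189, 123))) = Add(45952, Mul(189, -41, 312)) = Add(45952, -2417688) = -2371736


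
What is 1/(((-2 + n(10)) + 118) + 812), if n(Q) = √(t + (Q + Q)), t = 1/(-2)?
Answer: 1856/1722329 - √78/1722329 ≈ 0.0010725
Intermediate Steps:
t = -½ (t = 1*(-½) = -½ ≈ -0.50000)
n(Q) = √(-½ + 2*Q) (n(Q) = √(-½ + (Q + Q)) = √(-½ + 2*Q))
1/(((-2 + n(10)) + 118) + 812) = 1/(((-2 + √(-2 + 8*10)/2) + 118) + 812) = 1/(((-2 + √(-2 + 80)/2) + 118) + 812) = 1/(((-2 + √78/2) + 118) + 812) = 1/((116 + √78/2) + 812) = 1/(928 + √78/2)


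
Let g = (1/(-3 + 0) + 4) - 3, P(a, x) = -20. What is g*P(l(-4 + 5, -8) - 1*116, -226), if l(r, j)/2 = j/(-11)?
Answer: -40/3 ≈ -13.333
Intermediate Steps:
l(r, j) = -2*j/11 (l(r, j) = 2*(j/(-11)) = 2*(j*(-1/11)) = 2*(-j/11) = -2*j/11)
g = 2/3 (g = (1/(-3) + 4) - 3 = (-1/3 + 4) - 3 = 11/3 - 3 = 2/3 ≈ 0.66667)
g*P(l(-4 + 5, -8) - 1*116, -226) = (2/3)*(-20) = -40/3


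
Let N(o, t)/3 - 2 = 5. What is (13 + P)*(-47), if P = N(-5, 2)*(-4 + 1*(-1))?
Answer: 4324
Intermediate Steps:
N(o, t) = 21 (N(o, t) = 6 + 3*5 = 6 + 15 = 21)
P = -105 (P = 21*(-4 + 1*(-1)) = 21*(-4 - 1) = 21*(-5) = -105)
(13 + P)*(-47) = (13 - 105)*(-47) = -92*(-47) = 4324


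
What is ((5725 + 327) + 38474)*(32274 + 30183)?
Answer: 2780960382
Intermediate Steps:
((5725 + 327) + 38474)*(32274 + 30183) = (6052 + 38474)*62457 = 44526*62457 = 2780960382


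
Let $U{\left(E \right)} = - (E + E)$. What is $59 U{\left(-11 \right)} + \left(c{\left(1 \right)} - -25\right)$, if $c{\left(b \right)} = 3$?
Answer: $1326$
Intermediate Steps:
$U{\left(E \right)} = - 2 E$
$59 U{\left(-11 \right)} + \left(c{\left(1 \right)} - -25\right) = 59 \left(\left(-2\right) \left(-11\right)\right) + \left(3 - -25\right) = 59 \cdot 22 + \left(3 + \left(-14 + 39\right)\right) = 1298 + \left(3 + 25\right) = 1298 + 28 = 1326$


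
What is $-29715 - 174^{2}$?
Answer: $-59991$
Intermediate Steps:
$-29715 - 174^{2} = -29715 - 30276 = -59991$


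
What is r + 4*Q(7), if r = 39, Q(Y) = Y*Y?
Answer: 235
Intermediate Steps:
Q(Y) = Y²
r + 4*Q(7) = 39 + 4*7² = 39 + 4*49 = 39 + 196 = 235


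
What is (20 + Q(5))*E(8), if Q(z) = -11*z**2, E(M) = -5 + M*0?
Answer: 1275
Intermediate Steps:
E(M) = -5 (E(M) = -5 + 0 = -5)
(20 + Q(5))*E(8) = (20 - 11*5**2)*(-5) = (20 - 11*25)*(-5) = (20 - 275)*(-5) = -255*(-5) = 1275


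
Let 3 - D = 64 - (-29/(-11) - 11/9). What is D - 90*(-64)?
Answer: 564341/99 ≈ 5700.4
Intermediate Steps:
D = -5899/99 (D = 3 - (64 - (-29/(-11) - 11/9)) = 3 - (64 - (-29*(-1/11) - 11*⅑)) = 3 - (64 - (29/11 - 11/9)) = 3 - (64 - 1*140/99) = 3 - (64 - 140/99) = 3 - 1*6196/99 = 3 - 6196/99 = -5899/99 ≈ -59.586)
D - 90*(-64) = -5899/99 - 90*(-64) = -5899/99 + 5760 = 564341/99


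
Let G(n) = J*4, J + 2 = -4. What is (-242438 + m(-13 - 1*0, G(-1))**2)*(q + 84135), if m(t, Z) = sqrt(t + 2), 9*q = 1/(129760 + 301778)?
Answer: -79224343698337279/3883842 ≈ -2.0398e+10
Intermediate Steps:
J = -6 (J = -2 - 4 = -6)
G(n) = -24 (G(n) = -6*4 = -24)
q = 1/3883842 (q = 1/(9*(129760 + 301778)) = (1/9)/431538 = (1/9)*(1/431538) = 1/3883842 ≈ 2.5748e-7)
m(t, Z) = sqrt(2 + t)
(-242438 + m(-13 - 1*0, G(-1))**2)*(q + 84135) = (-242438 + (sqrt(2 + (-13 - 1*0)))**2)*(1/3883842 + 84135) = (-242438 + (sqrt(2 + (-13 + 0)))**2)*(326767046671/3883842) = (-242438 + (sqrt(2 - 13))**2)*(326767046671/3883842) = (-242438 + (sqrt(-11))**2)*(326767046671/3883842) = (-242438 + (I*sqrt(11))**2)*(326767046671/3883842) = (-242438 - 11)*(326767046671/3883842) = -242449*326767046671/3883842 = -79224343698337279/3883842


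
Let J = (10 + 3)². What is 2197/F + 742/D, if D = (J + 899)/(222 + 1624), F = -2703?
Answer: 308336600/240567 ≈ 1281.7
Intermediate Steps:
J = 169 (J = 13² = 169)
D = 534/923 (D = (169 + 899)/(222 + 1624) = 1068/1846 = 1068*(1/1846) = 534/923 ≈ 0.57855)
2197/F + 742/D = 2197/(-2703) + 742/(534/923) = 2197*(-1/2703) + 742*(923/534) = -2197/2703 + 342433/267 = 308336600/240567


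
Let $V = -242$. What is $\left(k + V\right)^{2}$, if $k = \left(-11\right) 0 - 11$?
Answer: $64009$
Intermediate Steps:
$k = -11$ ($k = 0 - 11 = -11$)
$\left(k + V\right)^{2} = \left(-11 - 242\right)^{2} = \left(-253\right)^{2} = 64009$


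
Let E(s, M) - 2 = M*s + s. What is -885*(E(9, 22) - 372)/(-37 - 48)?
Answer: -28851/17 ≈ -1697.1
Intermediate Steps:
E(s, M) = 2 + s + M*s (E(s, M) = 2 + (M*s + s) = 2 + (s + M*s) = 2 + s + M*s)
-885*(E(9, 22) - 372)/(-37 - 48) = -885*((2 + 9 + 22*9) - 372)/(-37 - 48) = -885/((-85/((2 + 9 + 198) - 372))) = -885/((-85/(209 - 372))) = -885/((-85/(-163))) = -885/((-85*(-1/163))) = -885/85/163 = -885*163/85 = -28851/17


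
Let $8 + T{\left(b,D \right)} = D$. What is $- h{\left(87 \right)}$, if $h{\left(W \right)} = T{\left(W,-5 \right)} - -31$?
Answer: $-18$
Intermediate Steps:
$T{\left(b,D \right)} = -8 + D$
$h{\left(W \right)} = 18$ ($h{\left(W \right)} = \left(-8 - 5\right) - -31 = -13 + 31 = 18$)
$- h{\left(87 \right)} = \left(-1\right) 18 = -18$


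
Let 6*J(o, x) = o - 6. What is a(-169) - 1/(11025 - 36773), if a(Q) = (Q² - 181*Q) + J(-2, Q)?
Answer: 4568879611/77244 ≈ 59149.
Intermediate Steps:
J(o, x) = -1 + o/6 (J(o, x) = (o - 6)/6 = (-6 + o)/6 = -1 + o/6)
a(Q) = -4/3 + Q² - 181*Q (a(Q) = (Q² - 181*Q) + (-1 + (⅙)*(-2)) = (Q² - 181*Q) + (-1 - ⅓) = (Q² - 181*Q) - 4/3 = -4/3 + Q² - 181*Q)
a(-169) - 1/(11025 - 36773) = (-4/3 + (-169)² - 181*(-169)) - 1/(11025 - 36773) = (-4/3 + 28561 + 30589) - 1/(-25748) = 177446/3 - 1*(-1/25748) = 177446/3 + 1/25748 = 4568879611/77244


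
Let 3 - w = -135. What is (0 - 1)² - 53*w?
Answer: -7313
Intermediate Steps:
w = 138 (w = 3 - 1*(-135) = 3 + 135 = 138)
(0 - 1)² - 53*w = (0 - 1)² - 53*138 = (-1)² - 7314 = 1 - 7314 = -7313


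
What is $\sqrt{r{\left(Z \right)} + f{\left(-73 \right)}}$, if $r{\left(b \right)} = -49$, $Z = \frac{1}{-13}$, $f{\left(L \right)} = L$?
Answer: $i \sqrt{122} \approx 11.045 i$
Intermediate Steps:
$Z = - \frac{1}{13} \approx -0.076923$
$\sqrt{r{\left(Z \right)} + f{\left(-73 \right)}} = \sqrt{-49 - 73} = \sqrt{-122} = i \sqrt{122}$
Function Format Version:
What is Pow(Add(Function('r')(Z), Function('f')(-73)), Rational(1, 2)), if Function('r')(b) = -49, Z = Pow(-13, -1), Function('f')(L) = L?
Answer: Mul(I, Pow(122, Rational(1, 2))) ≈ Mul(11.045, I)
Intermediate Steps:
Z = Rational(-1, 13) ≈ -0.076923
Pow(Add(Function('r')(Z), Function('f')(-73)), Rational(1, 2)) = Pow(Add(-49, -73), Rational(1, 2)) = Pow(-122, Rational(1, 2)) = Mul(I, Pow(122, Rational(1, 2)))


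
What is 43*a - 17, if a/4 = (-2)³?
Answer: -1393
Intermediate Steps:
a = -32 (a = 4*(-2)³ = 4*(-8) = -32)
43*a - 17 = 43*(-32) - 17 = -1376 - 17 = -1393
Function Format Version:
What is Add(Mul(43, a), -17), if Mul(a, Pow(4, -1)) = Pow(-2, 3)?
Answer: -1393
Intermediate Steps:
a = -32 (a = Mul(4, Pow(-2, 3)) = Mul(4, -8) = -32)
Add(Mul(43, a), -17) = Add(Mul(43, -32), -17) = Add(-1376, -17) = -1393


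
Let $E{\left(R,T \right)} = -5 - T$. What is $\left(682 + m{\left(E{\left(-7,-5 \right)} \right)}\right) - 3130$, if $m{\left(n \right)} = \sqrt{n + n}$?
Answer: $-2448$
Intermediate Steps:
$m{\left(n \right)} = \sqrt{2} \sqrt{n}$ ($m{\left(n \right)} = \sqrt{2 n} = \sqrt{2} \sqrt{n}$)
$\left(682 + m{\left(E{\left(-7,-5 \right)} \right)}\right) - 3130 = \left(682 + \sqrt{2} \sqrt{-5 - -5}\right) - 3130 = \left(682 + \sqrt{2} \sqrt{-5 + 5}\right) - 3130 = \left(682 + \sqrt{2} \sqrt{0}\right) - 3130 = \left(682 + \sqrt{2} \cdot 0\right) - 3130 = \left(682 + 0\right) - 3130 = 682 - 3130 = -2448$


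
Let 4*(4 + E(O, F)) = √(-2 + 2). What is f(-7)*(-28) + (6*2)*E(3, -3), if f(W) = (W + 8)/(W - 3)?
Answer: -226/5 ≈ -45.200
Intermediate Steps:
E(O, F) = -4 (E(O, F) = -4 + √(-2 + 2)/4 = -4 + √0/4 = -4 + (¼)*0 = -4 + 0 = -4)
f(W) = (8 + W)/(-3 + W)
f(-7)*(-28) + (6*2)*E(3, -3) = ((8 - 7)/(-3 - 7))*(-28) + (6*2)*(-4) = (1/(-10))*(-28) + 12*(-4) = -⅒*1*(-28) - 48 = -⅒*(-28) - 48 = 14/5 - 48 = -226/5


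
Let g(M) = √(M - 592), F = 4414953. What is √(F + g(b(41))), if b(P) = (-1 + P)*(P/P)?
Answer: √(4414953 + 2*I*√138) ≈ 2101.2 + 0.006*I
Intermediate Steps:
b(P) = -1 + P (b(P) = (-1 + P)*1 = -1 + P)
g(M) = √(-592 + M)
√(F + g(b(41))) = √(4414953 + √(-592 + (-1 + 41))) = √(4414953 + √(-592 + 40)) = √(4414953 + √(-552)) = √(4414953 + 2*I*√138)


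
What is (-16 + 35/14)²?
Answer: 729/4 ≈ 182.25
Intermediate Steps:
(-16 + 35/14)² = (-16 + 35*(1/14))² = (-16 + 5/2)² = (-27/2)² = 729/4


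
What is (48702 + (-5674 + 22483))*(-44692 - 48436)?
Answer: -6100908408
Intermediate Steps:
(48702 + (-5674 + 22483))*(-44692 - 48436) = (48702 + 16809)*(-93128) = 65511*(-93128) = -6100908408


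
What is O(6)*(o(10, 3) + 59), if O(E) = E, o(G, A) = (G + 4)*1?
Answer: 438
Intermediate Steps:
o(G, A) = 4 + G (o(G, A) = (4 + G)*1 = 4 + G)
O(6)*(o(10, 3) + 59) = 6*((4 + 10) + 59) = 6*(14 + 59) = 6*73 = 438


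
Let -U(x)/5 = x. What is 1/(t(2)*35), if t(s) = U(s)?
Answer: -1/350 ≈ -0.0028571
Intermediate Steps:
U(x) = -5*x
t(s) = -5*s
1/(t(2)*35) = 1/(-5*2*35) = 1/(-10*35) = 1/(-350) = -1/350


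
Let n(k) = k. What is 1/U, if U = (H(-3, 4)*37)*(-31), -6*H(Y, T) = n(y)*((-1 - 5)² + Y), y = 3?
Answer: 2/37851 ≈ 5.2839e-5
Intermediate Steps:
H(Y, T) = -18 - Y/2 (H(Y, T) = -((-1 - 5)² + Y)/2 = -((-6)² + Y)/2 = -(36 + Y)/2 = -(108 + 3*Y)/6 = -18 - Y/2)
U = 37851/2 (U = ((-18 - ½*(-3))*37)*(-31) = ((-18 + 3/2)*37)*(-31) = -33/2*37*(-31) = -1221/2*(-31) = 37851/2 ≈ 18926.)
1/U = 1/(37851/2) = 2/37851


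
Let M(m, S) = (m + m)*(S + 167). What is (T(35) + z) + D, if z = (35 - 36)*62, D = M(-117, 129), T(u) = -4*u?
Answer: -69466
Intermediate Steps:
M(m, S) = 2*m*(167 + S) (M(m, S) = (2*m)*(167 + S) = 2*m*(167 + S))
D = -69264 (D = 2*(-117)*(167 + 129) = 2*(-117)*296 = -69264)
z = -62 (z = -1*62 = -62)
(T(35) + z) + D = (-4*35 - 62) - 69264 = (-140 - 62) - 69264 = -202 - 69264 = -69466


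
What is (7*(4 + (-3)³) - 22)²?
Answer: 33489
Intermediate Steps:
(7*(4 + (-3)³) - 22)² = (7*(4 - 27) - 22)² = (7*(-23) - 22)² = (-161 - 22)² = (-183)² = 33489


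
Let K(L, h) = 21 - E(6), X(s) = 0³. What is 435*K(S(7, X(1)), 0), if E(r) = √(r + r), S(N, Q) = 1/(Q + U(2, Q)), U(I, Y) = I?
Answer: 9135 - 870*√3 ≈ 7628.1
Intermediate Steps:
X(s) = 0
S(N, Q) = 1/(2 + Q) (S(N, Q) = 1/(Q + 2) = 1/(2 + Q))
E(r) = √2*√r (E(r) = √(2*r) = √2*√r)
K(L, h) = 21 - 2*√3 (K(L, h) = 21 - √2*√6 = 21 - 2*√3)
435*K(S(7, X(1)), 0) = 435*(21 - 2*√3) = 9135 - 870*√3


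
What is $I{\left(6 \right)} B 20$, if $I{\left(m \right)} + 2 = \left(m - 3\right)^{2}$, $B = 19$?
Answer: $2660$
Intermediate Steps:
$I{\left(m \right)} = -2 + \left(-3 + m\right)^{2}$ ($I{\left(m \right)} = -2 + \left(m - 3\right)^{2} = -2 + \left(-3 + m\right)^{2}$)
$I{\left(6 \right)} B 20 = \left(-2 + \left(-3 + 6\right)^{2}\right) 19 \cdot 20 = \left(-2 + 3^{2}\right) 19 \cdot 20 = \left(-2 + 9\right) 19 \cdot 20 = 7 \cdot 19 \cdot 20 = 133 \cdot 20 = 2660$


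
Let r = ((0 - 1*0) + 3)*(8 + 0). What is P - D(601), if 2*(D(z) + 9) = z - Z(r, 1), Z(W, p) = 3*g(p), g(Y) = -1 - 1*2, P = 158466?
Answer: 158170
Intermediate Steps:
g(Y) = -3 (g(Y) = -1 - 2 = -3)
r = 24 (r = ((0 + 0) + 3)*8 = (0 + 3)*8 = 3*8 = 24)
Z(W, p) = -9 (Z(W, p) = 3*(-3) = -9)
D(z) = -9/2 + z/2 (D(z) = -9 + (z - 1*(-9))/2 = -9 + (z + 9)/2 = -9 + (9 + z)/2 = -9 + (9/2 + z/2) = -9/2 + z/2)
P - D(601) = 158466 - (-9/2 + (½)*601) = 158466 - (-9/2 + 601/2) = 158466 - 1*296 = 158466 - 296 = 158170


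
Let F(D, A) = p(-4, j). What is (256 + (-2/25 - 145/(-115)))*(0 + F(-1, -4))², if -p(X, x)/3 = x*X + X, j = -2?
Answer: 21294576/575 ≈ 37034.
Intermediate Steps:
p(X, x) = -3*X - 3*X*x (p(X, x) = -3*(x*X + X) = -3*(X*x + X) = -3*(X + X*x) = -3*X - 3*X*x)
F(D, A) = -12 (F(D, A) = -3*(-4)*(1 - 2) = -3*(-4)*(-1) = -12)
(256 + (-2/25 - 145/(-115)))*(0 + F(-1, -4))² = (256 + (-2/25 - 145/(-115)))*(0 - 12)² = (256 + (-2*1/25 - 145*(-1/115)))*(-12)² = (256 + (-2/25 + 29/23))*144 = (256 + 679/575)*144 = (147879/575)*144 = 21294576/575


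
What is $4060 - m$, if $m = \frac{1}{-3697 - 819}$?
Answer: $\frac{18334961}{4516} \approx 4060.0$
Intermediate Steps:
$m = - \frac{1}{4516}$ ($m = \frac{1}{-4516} = - \frac{1}{4516} \approx -0.00022143$)
$4060 - m = 4060 - - \frac{1}{4516} = 4060 + \frac{1}{4516} = \frac{18334961}{4516}$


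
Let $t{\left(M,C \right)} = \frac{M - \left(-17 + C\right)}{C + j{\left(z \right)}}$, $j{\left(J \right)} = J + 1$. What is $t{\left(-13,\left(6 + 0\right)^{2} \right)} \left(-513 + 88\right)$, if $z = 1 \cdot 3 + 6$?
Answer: $\frac{6800}{23} \approx 295.65$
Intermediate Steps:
$z = 9$ ($z = 3 + 6 = 9$)
$j{\left(J \right)} = 1 + J$
$t{\left(M,C \right)} = \frac{17 + M - C}{10 + C}$ ($t{\left(M,C \right)} = \frac{M - \left(-17 + C\right)}{C + \left(1 + 9\right)} = \frac{17 + M - C}{C + 10} = \frac{17 + M - C}{10 + C}$)
$t{\left(-13,\left(6 + 0\right)^{2} \right)} \left(-513 + 88\right) = \frac{17 - 13 - \left(6 + 0\right)^{2}}{10 + \left(6 + 0\right)^{2}} \left(-513 + 88\right) = \frac{17 - 13 - 6^{2}}{10 + 6^{2}} \left(-425\right) = \frac{17 - 13 - 36}{10 + 36} \left(-425\right) = \frac{17 - 13 - 36}{46} \left(-425\right) = \frac{1}{46} \left(-32\right) \left(-425\right) = \left(- \frac{16}{23}\right) \left(-425\right) = \frac{6800}{23}$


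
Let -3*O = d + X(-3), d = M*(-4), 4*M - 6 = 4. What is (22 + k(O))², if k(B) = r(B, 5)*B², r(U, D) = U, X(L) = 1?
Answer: 2401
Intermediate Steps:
M = 5/2 (M = 3/2 + (¼)*4 = 3/2 + 1 = 5/2 ≈ 2.5000)
d = -10 (d = (5/2)*(-4) = -10)
O = 3 (O = -(-10 + 1)/3 = -⅓*(-9) = 3)
k(B) = B³ (k(B) = B*B² = B³)
(22 + k(O))² = (22 + 3³)² = (22 + 27)² = 49² = 2401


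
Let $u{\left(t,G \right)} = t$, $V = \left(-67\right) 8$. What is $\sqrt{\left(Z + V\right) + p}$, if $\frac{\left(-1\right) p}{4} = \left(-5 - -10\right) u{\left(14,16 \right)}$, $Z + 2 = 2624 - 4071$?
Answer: $i \sqrt{2265} \approx 47.592 i$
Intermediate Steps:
$V = -536$
$Z = -1449$ ($Z = -2 + \left(2624 - 4071\right) = -2 - 1447 = -1449$)
$p = -280$ ($p = - 4 \left(-5 - -10\right) 14 = - 4 \left(-5 + 10\right) 14 = - 4 \cdot 5 \cdot 14 = \left(-4\right) 70 = -280$)
$\sqrt{\left(Z + V\right) + p} = \sqrt{\left(-1449 - 536\right) - 280} = \sqrt{-1985 - 280} = \sqrt{-2265} = i \sqrt{2265}$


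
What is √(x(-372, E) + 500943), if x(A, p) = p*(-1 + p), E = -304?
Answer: √593663 ≈ 770.50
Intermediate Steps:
√(x(-372, E) + 500943) = √(-304*(-1 - 304) + 500943) = √(-304*(-305) + 500943) = √(92720 + 500943) = √593663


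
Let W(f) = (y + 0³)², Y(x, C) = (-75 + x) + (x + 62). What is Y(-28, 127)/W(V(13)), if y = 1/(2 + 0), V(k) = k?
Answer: -276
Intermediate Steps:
Y(x, C) = -13 + 2*x (Y(x, C) = (-75 + x) + (62 + x) = -13 + 2*x)
y = ½ (y = 1/2 = ½ ≈ 0.50000)
W(f) = ¼ (W(f) = (½ + 0³)² = (½ + 0)² = (½)² = ¼)
Y(-28, 127)/W(V(13)) = (-13 + 2*(-28))/(¼) = (-13 - 56)*4 = -69*4 = -276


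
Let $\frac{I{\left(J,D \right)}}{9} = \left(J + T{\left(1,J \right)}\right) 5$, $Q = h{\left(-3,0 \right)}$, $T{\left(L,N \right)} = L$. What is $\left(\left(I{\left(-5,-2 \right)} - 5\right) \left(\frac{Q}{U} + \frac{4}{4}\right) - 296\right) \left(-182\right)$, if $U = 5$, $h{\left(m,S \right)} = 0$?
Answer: $87542$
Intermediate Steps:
$Q = 0$
$I{\left(J,D \right)} = 45 + 45 J$ ($I{\left(J,D \right)} = 9 \left(J + 1\right) 5 = 9 \left(1 + J\right) 5 = 9 \left(5 + 5 J\right) = 45 + 45 J$)
$\left(\left(I{\left(-5,-2 \right)} - 5\right) \left(\frac{Q}{U} + \frac{4}{4}\right) - 296\right) \left(-182\right) = \left(\left(\left(45 + 45 \left(-5\right)\right) - 5\right) \left(\frac{0}{5} + \frac{4}{4}\right) - 296\right) \left(-182\right) = \left(\left(\left(45 - 225\right) - 5\right) \left(0 \cdot \frac{1}{5} + 4 \cdot \frac{1}{4}\right) - 296\right) \left(-182\right) = \left(\left(-180 - 5\right) \left(0 + 1\right) - 296\right) \left(-182\right) = \left(\left(-185\right) 1 - 296\right) \left(-182\right) = \left(-185 - 296\right) \left(-182\right) = \left(-481\right) \left(-182\right) = 87542$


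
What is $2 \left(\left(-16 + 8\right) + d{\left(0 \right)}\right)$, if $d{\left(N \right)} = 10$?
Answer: $4$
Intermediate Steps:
$2 \left(\left(-16 + 8\right) + d{\left(0 \right)}\right) = 2 \left(\left(-16 + 8\right) + 10\right) = 2 \left(-8 + 10\right) = 2 \cdot 2 = 4$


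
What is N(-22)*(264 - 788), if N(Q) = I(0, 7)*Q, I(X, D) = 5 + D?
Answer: 138336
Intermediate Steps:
N(Q) = 12*Q (N(Q) = (5 + 7)*Q = 12*Q)
N(-22)*(264 - 788) = (12*(-22))*(264 - 788) = -264*(-524) = 138336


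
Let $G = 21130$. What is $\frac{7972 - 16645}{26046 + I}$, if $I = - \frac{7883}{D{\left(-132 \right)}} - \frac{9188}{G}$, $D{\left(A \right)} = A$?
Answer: $- \frac{12095192340}{36405908167} \approx -0.33223$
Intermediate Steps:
$I = \frac{82677487}{1394580}$ ($I = - \frac{7883}{-132} - \frac{9188}{21130} = \left(-7883\right) \left(- \frac{1}{132}\right) - \frac{4594}{10565} = \frac{7883}{132} - \frac{4594}{10565} = \frac{82677487}{1394580} \approx 59.285$)
$\frac{7972 - 16645}{26046 + I} = \frac{7972 - 16645}{26046 + \frac{82677487}{1394580}} = - \frac{8673}{\frac{36405908167}{1394580}} = \left(-8673\right) \frac{1394580}{36405908167} = - \frac{12095192340}{36405908167}$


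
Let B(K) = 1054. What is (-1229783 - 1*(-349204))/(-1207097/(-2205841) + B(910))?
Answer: -277488180277/332309073 ≈ -835.03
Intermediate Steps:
(-1229783 - 1*(-349204))/(-1207097/(-2205841) + B(910)) = (-1229783 - 1*(-349204))/(-1207097/(-2205841) + 1054) = (-1229783 + 349204)/(-1207097*(-1/2205841) + 1054) = -880579/(1207097/2205841 + 1054) = -880579/2326163511/2205841 = -880579*2205841/2326163511 = -277488180277/332309073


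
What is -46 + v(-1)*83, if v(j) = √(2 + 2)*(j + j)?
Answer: -378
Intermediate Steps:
v(j) = 4*j (v(j) = √4*(2*j) = 2*(2*j) = 4*j)
-46 + v(-1)*83 = -46 + (4*(-1))*83 = -46 - 4*83 = -46 - 332 = -378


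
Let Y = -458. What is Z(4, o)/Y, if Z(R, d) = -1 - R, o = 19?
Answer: 5/458 ≈ 0.010917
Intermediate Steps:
Z(4, o)/Y = (-1 - 1*4)/(-458) = (-1 - 4)*(-1/458) = -5*(-1/458) = 5/458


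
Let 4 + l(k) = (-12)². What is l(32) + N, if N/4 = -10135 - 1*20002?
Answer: -120408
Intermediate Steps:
N = -120548 (N = 4*(-10135 - 1*20002) = 4*(-10135 - 20002) = 4*(-30137) = -120548)
l(k) = 140 (l(k) = -4 + (-12)² = -4 + 144 = 140)
l(32) + N = 140 - 120548 = -120408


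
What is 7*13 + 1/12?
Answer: 1093/12 ≈ 91.083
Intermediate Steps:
7*13 + 1/12 = 91 + 1/12 = 1093/12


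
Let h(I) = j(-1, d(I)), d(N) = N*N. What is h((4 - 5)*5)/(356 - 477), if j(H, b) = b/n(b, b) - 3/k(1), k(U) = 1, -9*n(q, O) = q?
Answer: 12/121 ≈ 0.099174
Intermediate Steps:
n(q, O) = -q/9
d(N) = N²
j(H, b) = -12 (j(H, b) = b/((-b/9)) - 3/1 = b*(-9/b) - 3*1 = -9 - 3 = -12)
h(I) = -12
h((4 - 5)*5)/(356 - 477) = -12/(356 - 477) = -12/(-121) = -12*(-1/121) = 12/121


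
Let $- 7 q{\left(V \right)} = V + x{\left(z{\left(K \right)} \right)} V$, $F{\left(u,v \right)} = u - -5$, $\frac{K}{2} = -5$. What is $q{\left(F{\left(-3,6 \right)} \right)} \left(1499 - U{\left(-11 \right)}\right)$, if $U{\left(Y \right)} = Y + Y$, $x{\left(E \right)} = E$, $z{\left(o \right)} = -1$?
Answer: $0$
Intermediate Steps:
$K = -10$ ($K = 2 \left(-5\right) = -10$)
$F{\left(u,v \right)} = 5 + u$ ($F{\left(u,v \right)} = u + 5 = 5 + u$)
$U{\left(Y \right)} = 2 Y$
$q{\left(V \right)} = 0$ ($q{\left(V \right)} = - \frac{V - V}{7} = \left(- \frac{1}{7}\right) 0 = 0$)
$q{\left(F{\left(-3,6 \right)} \right)} \left(1499 - U{\left(-11 \right)}\right) = 0 \left(1499 - 2 \left(-11\right)\right) = 0 \left(1499 - -22\right) = 0 \left(1499 + 22\right) = 0 \cdot 1521 = 0$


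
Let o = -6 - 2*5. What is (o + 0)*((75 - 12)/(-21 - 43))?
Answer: 63/4 ≈ 15.750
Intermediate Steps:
o = -16 (o = -6 - 10 = -16)
(o + 0)*((75 - 12)/(-21 - 43)) = (-16 + 0)*((75 - 12)/(-21 - 43)) = -1008/(-64) = -1008*(-1)/64 = -16*(-63/64) = 63/4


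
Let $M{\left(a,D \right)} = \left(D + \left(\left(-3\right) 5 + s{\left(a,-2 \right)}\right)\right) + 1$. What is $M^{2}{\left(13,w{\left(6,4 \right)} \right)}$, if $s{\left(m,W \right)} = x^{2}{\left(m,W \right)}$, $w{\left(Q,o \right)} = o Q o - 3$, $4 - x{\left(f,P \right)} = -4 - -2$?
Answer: $13225$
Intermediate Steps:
$x{\left(f,P \right)} = 6$ ($x{\left(f,P \right)} = 4 - \left(-4 - -2\right) = 4 - \left(-4 + 2\right) = 4 - -2 = 4 + 2 = 6$)
$w{\left(Q,o \right)} = -3 + Q o^{2}$ ($w{\left(Q,o \right)} = Q o o - 3 = Q o^{2} - 3 = -3 + Q o^{2}$)
$s{\left(m,W \right)} = 36$ ($s{\left(m,W \right)} = 6^{2} = 36$)
$M{\left(a,D \right)} = 22 + D$ ($M{\left(a,D \right)} = \left(D + \left(\left(-3\right) 5 + 36\right)\right) + 1 = \left(D + \left(-15 + 36\right)\right) + 1 = \left(D + 21\right) + 1 = \left(21 + D\right) + 1 = 22 + D$)
$M^{2}{\left(13,w{\left(6,4 \right)} \right)} = \left(22 - \left(3 - 6 \cdot 4^{2}\right)\right)^{2} = \left(22 + \left(-3 + 6 \cdot 16\right)\right)^{2} = \left(22 + \left(-3 + 96\right)\right)^{2} = \left(22 + 93\right)^{2} = 115^{2} = 13225$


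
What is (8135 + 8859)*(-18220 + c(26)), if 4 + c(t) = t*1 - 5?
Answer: -309341782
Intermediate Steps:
c(t) = -9 + t (c(t) = -4 + (t*1 - 5) = -4 + (t - 5) = -4 + (-5 + t) = -9 + t)
(8135 + 8859)*(-18220 + c(26)) = (8135 + 8859)*(-18220 + (-9 + 26)) = 16994*(-18220 + 17) = 16994*(-18203) = -309341782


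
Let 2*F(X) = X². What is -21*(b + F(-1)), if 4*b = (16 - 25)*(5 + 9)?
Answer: 651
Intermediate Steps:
F(X) = X²/2
b = -63/2 (b = ((16 - 25)*(5 + 9))/4 = (-9*14)/4 = (¼)*(-126) = -63/2 ≈ -31.500)
-21*(b + F(-1)) = -21*(-63/2 + (½)*(-1)²) = -21*(-63/2 + (½)*1) = -21*(-63/2 + ½) = -21*(-31) = 651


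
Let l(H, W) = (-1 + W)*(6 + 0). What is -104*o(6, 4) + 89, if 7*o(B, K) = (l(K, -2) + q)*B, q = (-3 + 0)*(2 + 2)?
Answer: 19343/7 ≈ 2763.3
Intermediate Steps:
l(H, W) = -6 + 6*W (l(H, W) = (-1 + W)*6 = -6 + 6*W)
q = -12 (q = -3*4 = -12)
o(B, K) = -30*B/7 (o(B, K) = (((-6 + 6*(-2)) - 12)*B)/7 = (((-6 - 12) - 12)*B)/7 = ((-18 - 12)*B)/7 = (-30*B)/7 = -30*B/7)
-104*o(6, 4) + 89 = -(-3120)*6/7 + 89 = -104*(-180/7) + 89 = 18720/7 + 89 = 19343/7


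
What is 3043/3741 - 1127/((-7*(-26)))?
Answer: -523183/97266 ≈ -5.3789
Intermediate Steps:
3043/3741 - 1127/((-7*(-26))) = 3043*(1/3741) - 1127/182 = 3043/3741 - 1127*1/182 = 3043/3741 - 161/26 = -523183/97266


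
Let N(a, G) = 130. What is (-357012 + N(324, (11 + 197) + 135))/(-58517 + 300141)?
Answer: -178441/120812 ≈ -1.4770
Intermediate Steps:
(-357012 + N(324, (11 + 197) + 135))/(-58517 + 300141) = (-357012 + 130)/(-58517 + 300141) = -356882/241624 = -356882*1/241624 = -178441/120812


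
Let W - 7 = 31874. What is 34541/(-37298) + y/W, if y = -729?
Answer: -376130621/396365846 ≈ -0.94895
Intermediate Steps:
W = 31881 (W = 7 + 31874 = 31881)
34541/(-37298) + y/W = 34541/(-37298) - 729/31881 = 34541*(-1/37298) - 729*1/31881 = -34541/37298 - 243/10627 = -376130621/396365846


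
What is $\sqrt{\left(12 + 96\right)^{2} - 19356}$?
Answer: $2 i \sqrt{1923} \approx 87.704 i$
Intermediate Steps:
$\sqrt{\left(12 + 96\right)^{2} - 19356} = \sqrt{108^{2} - 19356} = \sqrt{11664 - 19356} = \sqrt{-7692} = 2 i \sqrt{1923}$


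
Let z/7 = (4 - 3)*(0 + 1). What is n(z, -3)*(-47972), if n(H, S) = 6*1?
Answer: -287832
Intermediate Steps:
z = 7 (z = 7*((4 - 3)*(0 + 1)) = 7*(1*1) = 7*1 = 7)
n(H, S) = 6
n(z, -3)*(-47972) = 6*(-47972) = -287832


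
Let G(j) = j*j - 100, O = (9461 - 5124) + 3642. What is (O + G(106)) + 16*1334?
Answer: 40459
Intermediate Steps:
O = 7979 (O = 4337 + 3642 = 7979)
G(j) = -100 + j² (G(j) = j² - 100 = -100 + j²)
(O + G(106)) + 16*1334 = (7979 + (-100 + 106²)) + 16*1334 = (7979 + (-100 + 11236)) + 21344 = (7979 + 11136) + 21344 = 19115 + 21344 = 40459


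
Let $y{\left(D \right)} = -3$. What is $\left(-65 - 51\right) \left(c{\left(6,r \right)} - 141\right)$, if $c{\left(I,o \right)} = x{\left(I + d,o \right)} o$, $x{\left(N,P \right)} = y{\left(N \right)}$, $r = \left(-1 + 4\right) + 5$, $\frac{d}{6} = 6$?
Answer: $19140$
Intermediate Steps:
$d = 36$ ($d = 6 \cdot 6 = 36$)
$r = 8$ ($r = 3 + 5 = 8$)
$x{\left(N,P \right)} = -3$
$c{\left(I,o \right)} = - 3 o$
$\left(-65 - 51\right) \left(c{\left(6,r \right)} - 141\right) = \left(-65 - 51\right) \left(\left(-3\right) 8 - 141\right) = \left(-65 - 51\right) \left(-24 - 141\right) = \left(-116\right) \left(-165\right) = 19140$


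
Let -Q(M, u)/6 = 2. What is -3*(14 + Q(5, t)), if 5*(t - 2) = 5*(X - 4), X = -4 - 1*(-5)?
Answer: -6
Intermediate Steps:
X = 1 (X = -4 + 5 = 1)
t = -1 (t = 2 + (5*(1 - 4))/5 = 2 + (5*(-3))/5 = 2 + (⅕)*(-15) = 2 - 3 = -1)
Q(M, u) = -12 (Q(M, u) = -6*2 = -12)
-3*(14 + Q(5, t)) = -3*(14 - 12) = -3*2 = -6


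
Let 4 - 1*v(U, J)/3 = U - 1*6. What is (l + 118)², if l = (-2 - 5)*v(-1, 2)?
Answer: 12769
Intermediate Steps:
v(U, J) = 30 - 3*U (v(U, J) = 12 - 3*(U - 1*6) = 12 - 3*(U - 6) = 12 - 3*(-6 + U) = 12 + (18 - 3*U) = 30 - 3*U)
l = -231 (l = (-2 - 5)*(30 - 3*(-1)) = -7*(30 + 3) = -7*33 = -231)
(l + 118)² = (-231 + 118)² = (-113)² = 12769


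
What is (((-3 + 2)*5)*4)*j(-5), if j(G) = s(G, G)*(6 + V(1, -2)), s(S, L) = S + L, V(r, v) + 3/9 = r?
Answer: 4000/3 ≈ 1333.3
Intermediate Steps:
V(r, v) = -1/3 + r
s(S, L) = L + S
j(G) = 40*G/3 (j(G) = (G + G)*(6 + (-1/3 + 1)) = (2*G)*(6 + 2/3) = (2*G)*(20/3) = 40*G/3)
(((-3 + 2)*5)*4)*j(-5) = (((-3 + 2)*5)*4)*((40/3)*(-5)) = (-1*5*4)*(-200/3) = -5*4*(-200/3) = -20*(-200/3) = 4000/3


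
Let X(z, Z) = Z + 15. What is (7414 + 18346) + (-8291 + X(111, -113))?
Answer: 17371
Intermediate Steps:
X(z, Z) = 15 + Z
(7414 + 18346) + (-8291 + X(111, -113)) = (7414 + 18346) + (-8291 + (15 - 113)) = 25760 + (-8291 - 98) = 25760 - 8389 = 17371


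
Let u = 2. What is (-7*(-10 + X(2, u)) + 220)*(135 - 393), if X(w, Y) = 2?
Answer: -71208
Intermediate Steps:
(-7*(-10 + X(2, u)) + 220)*(135 - 393) = (-7*(-10 + 2) + 220)*(135 - 393) = (-7*(-8) + 220)*(-258) = (56 + 220)*(-258) = 276*(-258) = -71208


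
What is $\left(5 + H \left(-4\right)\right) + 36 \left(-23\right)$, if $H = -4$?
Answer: $-807$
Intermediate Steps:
$\left(5 + H \left(-4\right)\right) + 36 \left(-23\right) = \left(5 - -16\right) + 36 \left(-23\right) = \left(5 + 16\right) - 828 = 21 - 828 = -807$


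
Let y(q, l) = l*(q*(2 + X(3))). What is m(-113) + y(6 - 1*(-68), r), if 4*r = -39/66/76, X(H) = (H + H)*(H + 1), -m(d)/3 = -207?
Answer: 1032059/1672 ≈ 617.26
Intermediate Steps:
m(d) = 621 (m(d) = -3*(-207) = 621)
X(H) = 2*H*(1 + H) (X(H) = (2*H)*(1 + H) = 2*H*(1 + H))
r = -13/6688 (r = (-39/66/76)/4 = (-39*1/66*(1/76))/4 = (-13/22*1/76)/4 = (1/4)*(-13/1672) = -13/6688 ≈ -0.0019438)
y(q, l) = 26*l*q (y(q, l) = l*(q*(2 + 2*3*(1 + 3))) = l*(q*(2 + 2*3*4)) = l*(q*(2 + 24)) = l*(q*26) = l*(26*q) = 26*l*q)
m(-113) + y(6 - 1*(-68), r) = 621 + 26*(-13/6688)*(6 - 1*(-68)) = 621 + 26*(-13/6688)*(6 + 68) = 621 + 26*(-13/6688)*74 = 621 - 6253/1672 = 1032059/1672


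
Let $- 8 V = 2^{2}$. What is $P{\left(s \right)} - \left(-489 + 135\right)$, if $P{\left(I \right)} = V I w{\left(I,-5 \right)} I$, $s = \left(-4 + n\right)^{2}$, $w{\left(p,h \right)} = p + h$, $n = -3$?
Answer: $-52468$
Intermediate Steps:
$w{\left(p,h \right)} = h + p$
$V = - \frac{1}{2}$ ($V = - \frac{2^{2}}{8} = \left(- \frac{1}{8}\right) 4 = - \frac{1}{2} \approx -0.5$)
$s = 49$ ($s = \left(-4 - 3\right)^{2} = \left(-7\right)^{2} = 49$)
$P{\left(I \right)} = - \frac{I^{2} \left(-5 + I\right)}{2}$ ($P{\left(I \right)} = - \frac{I \left(-5 + I\right) I}{2} = - \frac{I^{2} \left(-5 + I\right)}{2}$)
$P{\left(s \right)} - \left(-489 + 135\right) = \frac{49^{2} \left(5 - 49\right)}{2} - \left(-489 + 135\right) = \frac{1}{2} \cdot 2401 \left(5 - 49\right) - -354 = \frac{1}{2} \cdot 2401 \left(-44\right) + 354 = -52822 + 354 = -52468$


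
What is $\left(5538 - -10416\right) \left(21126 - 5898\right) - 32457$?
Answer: $242915055$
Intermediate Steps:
$\left(5538 - -10416\right) \left(21126 - 5898\right) - 32457 = \left(5538 + 10416\right) 15228 - 32457 = 15954 \cdot 15228 - 32457 = 242947512 - 32457 = 242915055$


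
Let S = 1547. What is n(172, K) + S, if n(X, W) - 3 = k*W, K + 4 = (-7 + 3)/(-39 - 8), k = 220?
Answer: 32370/47 ≈ 688.72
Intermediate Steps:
K = -184/47 (K = -4 + (-7 + 3)/(-39 - 8) = -4 - 4/(-47) = -4 - 4*(-1/47) = -4 + 4/47 = -184/47 ≈ -3.9149)
n(X, W) = 3 + 220*W
n(172, K) + S = (3 + 220*(-184/47)) + 1547 = (3 - 40480/47) + 1547 = -40339/47 + 1547 = 32370/47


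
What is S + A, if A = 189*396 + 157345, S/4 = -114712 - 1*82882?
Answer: -558187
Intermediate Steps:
S = -790376 (S = 4*(-114712 - 1*82882) = 4*(-114712 - 82882) = 4*(-197594) = -790376)
A = 232189 (A = 74844 + 157345 = 232189)
S + A = -790376 + 232189 = -558187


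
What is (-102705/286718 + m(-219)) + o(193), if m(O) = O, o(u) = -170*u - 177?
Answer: -9520860613/286718 ≈ -33206.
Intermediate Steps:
o(u) = -177 - 170*u
(-102705/286718 + m(-219)) + o(193) = (-102705/286718 - 219) + (-177 - 170*193) = (-102705*1/286718 - 219) + (-177 - 32810) = (-102705/286718 - 219) - 32987 = -62893947/286718 - 32987 = -9520860613/286718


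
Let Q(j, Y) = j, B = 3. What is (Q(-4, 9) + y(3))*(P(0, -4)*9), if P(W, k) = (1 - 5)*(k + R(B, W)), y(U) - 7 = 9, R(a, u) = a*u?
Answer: 1728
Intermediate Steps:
y(U) = 16 (y(U) = 7 + 9 = 16)
P(W, k) = -12*W - 4*k (P(W, k) = (1 - 5)*(k + 3*W) = -4*(k + 3*W) = -12*W - 4*k)
(Q(-4, 9) + y(3))*(P(0, -4)*9) = (-4 + 16)*((-12*0 - 4*(-4))*9) = 12*((0 + 16)*9) = 12*(16*9) = 12*144 = 1728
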